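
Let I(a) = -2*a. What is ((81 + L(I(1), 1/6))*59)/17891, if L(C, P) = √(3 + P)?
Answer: 4779/17891 + 59*√114/107346 ≈ 0.27299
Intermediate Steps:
((81 + L(I(1), 1/6))*59)/17891 = ((81 + √(3 + 1/6))*59)/17891 = ((81 + √(3 + ⅙))*59)*(1/17891) = ((81 + √(19/6))*59)*(1/17891) = ((81 + √114/6)*59)*(1/17891) = (4779 + 59*√114/6)*(1/17891) = 4779/17891 + 59*√114/107346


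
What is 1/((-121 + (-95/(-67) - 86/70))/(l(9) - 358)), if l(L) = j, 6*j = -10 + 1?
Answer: 1686055/566602 ≈ 2.9757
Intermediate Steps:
j = -3/2 (j = (-10 + 1)/6 = (⅙)*(-9) = -3/2 ≈ -1.5000)
l(L) = -3/2
1/((-121 + (-95/(-67) - 86/70))/(l(9) - 358)) = 1/((-121 + (-95/(-67) - 86/70))/(-3/2 - 358)) = 1/((-121 + (-95*(-1/67) - 86*1/70))/(-719/2)) = 1/((-121 + (95/67 - 43/35))*(-2/719)) = 1/((-121 + 444/2345)*(-2/719)) = 1/(-283301/2345*(-2/719)) = 1/(566602/1686055) = 1686055/566602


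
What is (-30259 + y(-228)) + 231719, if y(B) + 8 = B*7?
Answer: 199856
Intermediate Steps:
y(B) = -8 + 7*B (y(B) = -8 + B*7 = -8 + 7*B)
(-30259 + y(-228)) + 231719 = (-30259 + (-8 + 7*(-228))) + 231719 = (-30259 + (-8 - 1596)) + 231719 = (-30259 - 1604) + 231719 = -31863 + 231719 = 199856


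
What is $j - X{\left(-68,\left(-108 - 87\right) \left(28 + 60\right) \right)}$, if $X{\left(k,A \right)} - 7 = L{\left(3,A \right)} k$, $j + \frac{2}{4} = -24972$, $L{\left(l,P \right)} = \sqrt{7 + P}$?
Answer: $- \frac{49959}{2} + 68 i \sqrt{17153} \approx -24980.0 + 8905.9 i$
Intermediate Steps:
$j = - \frac{49945}{2}$ ($j = - \frac{1}{2} - 24972 = - \frac{49945}{2} \approx -24973.0$)
$X{\left(k,A \right)} = 7 + k \sqrt{7 + A}$ ($X{\left(k,A \right)} = 7 + \sqrt{7 + A} k = 7 + k \sqrt{7 + A}$)
$j - X{\left(-68,\left(-108 - 87\right) \left(28 + 60\right) \right)} = - \frac{49945}{2} - \left(7 - 68 \sqrt{7 + \left(-108 - 87\right) \left(28 + 60\right)}\right) = - \frac{49945}{2} - \left(7 - 68 \sqrt{7 - 17160}\right) = - \frac{49945}{2} - \left(7 - 68 \sqrt{-17153}\right) = - \frac{49945}{2} - \left(7 - 68 i \sqrt{17153}\right) = - \frac{49959}{2} + 68 i \sqrt{17153}$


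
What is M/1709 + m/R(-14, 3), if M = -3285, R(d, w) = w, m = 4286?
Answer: 7314919/5127 ≈ 1426.7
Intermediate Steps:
M/1709 + m/R(-14, 3) = -3285/1709 + 4286/3 = 7314919/5127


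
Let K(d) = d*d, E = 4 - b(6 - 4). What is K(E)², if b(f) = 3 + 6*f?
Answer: 14641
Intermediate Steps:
E = -11 (E = 4 - (3 + 6*(6 - 4)) = 4 - (3 + 6*2) = 4 - (3 + 12) = 4 - 1*15 = 4 - 15 = -11)
K(d) = d²
K(E)² = ((-11)²)² = 121² = 14641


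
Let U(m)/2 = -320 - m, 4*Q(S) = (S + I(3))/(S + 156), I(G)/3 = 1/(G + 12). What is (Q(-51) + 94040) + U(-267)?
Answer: 98630573/1050 ≈ 93934.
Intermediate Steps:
I(G) = 3/(12 + G) (I(G) = 3/(G + 12) = 3/(12 + G))
Q(S) = (⅕ + S)/(4*(156 + S)) (Q(S) = ((S + 3/(12 + 3))/(S + 156))/4 = ((S + 3/15)/(156 + S))/4 = ((S + 3*(1/15))/(156 + S))/4 = ((S + ⅕)/(156 + S))/4 = ((⅕ + S)/(156 + S))/4 = (⅕ + S)/(4*(156 + S)))
U(m) = -640 - 2*m (U(m) = 2*(-320 - m) = -640 - 2*m)
(Q(-51) + 94040) + U(-267) = ((1 + 5*(-51))/(20*(156 - 51)) + 94040) + (-640 - 2*(-267)) = ((1/20)*(1 - 255)/105 + 94040) + (-640 + 534) = ((1/20)*(1/105)*(-254) + 94040) - 106 = (-127/1050 + 94040) - 106 = 98741873/1050 - 106 = 98630573/1050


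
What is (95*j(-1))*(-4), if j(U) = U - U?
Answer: 0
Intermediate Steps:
j(U) = 0
(95*j(-1))*(-4) = (95*0)*(-4) = 0*(-4) = 0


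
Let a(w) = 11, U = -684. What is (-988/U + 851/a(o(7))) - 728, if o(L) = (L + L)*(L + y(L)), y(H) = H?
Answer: -64270/99 ≈ -649.19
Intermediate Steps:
o(L) = 4*L**2 (o(L) = (L + L)*(L + L) = (2*L)*(2*L) = 4*L**2)
(-988/U + 851/a(o(7))) - 728 = (-988/(-684) + 851/11) - 728 = (-988*(-1/684) + 851*(1/11)) - 728 = (13/9 + 851/11) - 728 = 7802/99 - 728 = -64270/99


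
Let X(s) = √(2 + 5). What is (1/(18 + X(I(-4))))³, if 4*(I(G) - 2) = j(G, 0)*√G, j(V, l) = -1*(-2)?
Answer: (18 + √7)⁻³ ≈ 0.00011363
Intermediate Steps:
j(V, l) = 2
I(G) = 2 + √G/2 (I(G) = 2 + (2*√G)/4 = 2 + √G/2)
X(s) = √7
(1/(18 + X(I(-4))))³ = (1/(18 + √7))³ = (18 + √7)⁻³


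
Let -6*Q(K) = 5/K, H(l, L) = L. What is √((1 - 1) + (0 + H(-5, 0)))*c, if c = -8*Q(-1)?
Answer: 0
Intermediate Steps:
Q(K) = -5/(6*K)
c = -20/3 (c = -(-20)/(3*(-1)) = -(-20)*(-1)/3 = -8*⅚ = -20/3 ≈ -6.6667)
√((1 - 1) + (0 + H(-5, 0)))*c = √((1 - 1) + (0 + 0))*(-20/3) = √(0 + 0)*(-20/3) = √0*(-20/3) = 0*(-20/3) = 0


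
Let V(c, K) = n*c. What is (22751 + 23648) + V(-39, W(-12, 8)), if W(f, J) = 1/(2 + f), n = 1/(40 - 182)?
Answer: 6588697/142 ≈ 46399.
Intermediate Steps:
n = -1/142 (n = 1/(-142) = -1/142 ≈ -0.0070423)
V(c, K) = -c/142
(22751 + 23648) + V(-39, W(-12, 8)) = (22751 + 23648) - 1/142*(-39) = 46399 + 39/142 = 6588697/142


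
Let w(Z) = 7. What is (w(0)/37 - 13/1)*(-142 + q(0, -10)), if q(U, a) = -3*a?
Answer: 53088/37 ≈ 1434.8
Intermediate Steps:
(w(0)/37 - 13/1)*(-142 + q(0, -10)) = (7/37 - 13/1)*(-142 - 3*(-10)) = (7*(1/37) - 13*1)*(-142 + 30) = (7/37 - 13)*(-112) = -474/37*(-112) = 53088/37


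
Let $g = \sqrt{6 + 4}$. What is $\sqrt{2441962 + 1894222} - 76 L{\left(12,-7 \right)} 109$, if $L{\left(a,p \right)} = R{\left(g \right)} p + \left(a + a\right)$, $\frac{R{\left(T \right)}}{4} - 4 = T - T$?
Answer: $728992 + 2 \sqrt{1084046} \approx 7.3107 \cdot 10^{5}$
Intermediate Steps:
$g = \sqrt{10} \approx 3.1623$
$R{\left(T \right)} = 16$ ($R{\left(T \right)} = 16 + 4 \left(T - T\right) = 16 + 4 \cdot 0 = 16 + 0 = 16$)
$L{\left(a,p \right)} = 2 a + 16 p$ ($L{\left(a,p \right)} = 16 p + \left(a + a\right) = 16 p + 2 a = 2 a + 16 p$)
$\sqrt{2441962 + 1894222} - 76 L{\left(12,-7 \right)} 109 = \sqrt{2441962 + 1894222} - 76 \left(2 \cdot 12 + 16 \left(-7\right)\right) 109 = \sqrt{4336184} - 76 \left(24 - 112\right) 109 = 2 \sqrt{1084046} - 76 \left(-88\right) 109 = 2 \sqrt{1084046} - \left(-6688\right) 109 = 2 \sqrt{1084046} - -728992 = 2 \sqrt{1084046} + 728992 = 728992 + 2 \sqrt{1084046}$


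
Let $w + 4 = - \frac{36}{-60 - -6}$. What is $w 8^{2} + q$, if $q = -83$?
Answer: $- \frac{889}{3} \approx -296.33$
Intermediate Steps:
$w = - \frac{10}{3}$ ($w = -4 - \frac{36}{-60 - -6} = -4 - \frac{36}{-60 + 6} = -4 - \frac{36}{-54} = -4 - - \frac{2}{3} = -4 + \frac{2}{3} = - \frac{10}{3} \approx -3.3333$)
$w 8^{2} + q = - \frac{10 \cdot 8^{2}}{3} - 83 = \left(- \frac{10}{3}\right) 64 - 83 = - \frac{640}{3} - 83 = - \frac{889}{3}$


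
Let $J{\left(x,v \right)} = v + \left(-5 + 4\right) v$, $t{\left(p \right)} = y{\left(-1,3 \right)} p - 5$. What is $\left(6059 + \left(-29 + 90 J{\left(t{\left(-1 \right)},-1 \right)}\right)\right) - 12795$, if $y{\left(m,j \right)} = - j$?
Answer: $-6765$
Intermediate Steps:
$t{\left(p \right)} = -5 - 3 p$ ($t{\left(p \right)} = \left(-1\right) 3 p - 5 = - 3 p - 5 = -5 - 3 p$)
$J{\left(x,v \right)} = 0$ ($J{\left(x,v \right)} = v - v = 0$)
$\left(6059 + \left(-29 + 90 J{\left(t{\left(-1 \right)},-1 \right)}\right)\right) - 12795 = \left(6059 + \left(-29 + 90 \cdot 0\right)\right) - 12795 = \left(6059 + \left(-29 + 0\right)\right) - 12795 = \left(6059 - 29\right) - 12795 = 6030 - 12795 = -6765$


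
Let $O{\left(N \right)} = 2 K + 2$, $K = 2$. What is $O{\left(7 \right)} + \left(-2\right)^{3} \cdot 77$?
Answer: $-610$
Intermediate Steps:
$O{\left(N \right)} = 6$ ($O{\left(N \right)} = 2 \cdot 2 + 2 = 4 + 2 = 6$)
$O{\left(7 \right)} + \left(-2\right)^{3} \cdot 77 = 6 + \left(-2\right)^{3} \cdot 77 = 6 - 616 = -610$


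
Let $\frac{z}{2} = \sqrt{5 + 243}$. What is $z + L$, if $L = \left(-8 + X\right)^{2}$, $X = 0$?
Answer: $64 + 4 \sqrt{62} \approx 95.496$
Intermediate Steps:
$z = 4 \sqrt{62}$ ($z = 2 \sqrt{5 + 243} = 2 \sqrt{248} = 2 \cdot 2 \sqrt{62} = 4 \sqrt{62} \approx 31.496$)
$L = 64$ ($L = \left(-8 + 0\right)^{2} = \left(-8\right)^{2} = 64$)
$z + L = 4 \sqrt{62} + 64 = 64 + 4 \sqrt{62}$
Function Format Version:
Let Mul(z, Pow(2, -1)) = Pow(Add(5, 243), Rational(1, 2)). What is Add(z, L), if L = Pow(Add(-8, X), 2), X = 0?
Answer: Add(64, Mul(4, Pow(62, Rational(1, 2)))) ≈ 95.496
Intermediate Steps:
z = Mul(4, Pow(62, Rational(1, 2))) (z = Mul(2, Pow(Add(5, 243), Rational(1, 2))) = Mul(2, Pow(248, Rational(1, 2))) = Mul(2, Mul(2, Pow(62, Rational(1, 2)))) = Mul(4, Pow(62, Rational(1, 2))) ≈ 31.496)
L = 64 (L = Pow(Add(-8, 0), 2) = Pow(-8, 2) = 64)
Add(z, L) = Add(Mul(4, Pow(62, Rational(1, 2))), 64) = Add(64, Mul(4, Pow(62, Rational(1, 2))))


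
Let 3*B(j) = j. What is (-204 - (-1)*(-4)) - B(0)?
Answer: -208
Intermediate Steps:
B(j) = j/3
(-204 - (-1)*(-4)) - B(0) = (-204 - (-1)*(-4)) - 0/3 = (-204 - 1*4) - 1*0 = (-204 - 4) + 0 = -208 + 0 = -208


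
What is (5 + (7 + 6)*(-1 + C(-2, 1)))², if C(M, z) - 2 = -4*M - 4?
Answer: 4900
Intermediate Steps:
C(M, z) = -2 - 4*M (C(M, z) = 2 + (-4*M - 4) = 2 + (-4 - 4*M) = -2 - 4*M)
(5 + (7 + 6)*(-1 + C(-2, 1)))² = (5 + (7 + 6)*(-1 + (-2 - 4*(-2))))² = (5 + 13*(-1 + (-2 + 8)))² = (5 + 13*(-1 + 6))² = (5 + 13*5)² = (5 + 65)² = 70² = 4900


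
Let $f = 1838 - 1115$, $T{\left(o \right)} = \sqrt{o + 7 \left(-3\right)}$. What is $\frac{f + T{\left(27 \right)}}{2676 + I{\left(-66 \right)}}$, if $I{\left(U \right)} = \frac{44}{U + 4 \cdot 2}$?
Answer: $\frac{20967}{77582} + \frac{29 \sqrt{6}}{77582} \approx 0.27117$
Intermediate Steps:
$T{\left(o \right)} = \sqrt{-21 + o}$ ($T{\left(o \right)} = \sqrt{o - 21} = \sqrt{-21 + o}$)
$f = 723$
$I{\left(U \right)} = \frac{44}{8 + U}$ ($I{\left(U \right)} = \frac{44}{U + 8} = \frac{44}{8 + U}$)
$\frac{f + T{\left(27 \right)}}{2676 + I{\left(-66 \right)}} = \frac{723 + \sqrt{-21 + 27}}{2676 + \frac{44}{8 - 66}} = \frac{723 + \sqrt{6}}{2676 + \frac{44}{-58}} = \frac{723 + \sqrt{6}}{2676 + 44 \left(- \frac{1}{58}\right)} = \frac{723 + \sqrt{6}}{2676 - \frac{22}{29}} = \frac{723 + \sqrt{6}}{\frac{77582}{29}} = \left(723 + \sqrt{6}\right) \frac{29}{77582} = \frac{20967}{77582} + \frac{29 \sqrt{6}}{77582}$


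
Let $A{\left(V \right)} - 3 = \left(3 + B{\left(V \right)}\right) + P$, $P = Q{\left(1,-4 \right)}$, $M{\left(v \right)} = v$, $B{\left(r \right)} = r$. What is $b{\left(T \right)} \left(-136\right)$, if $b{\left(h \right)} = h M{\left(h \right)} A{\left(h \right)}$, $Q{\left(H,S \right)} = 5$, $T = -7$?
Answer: $-26656$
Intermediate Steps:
$P = 5$
$A{\left(V \right)} = 11 + V$ ($A{\left(V \right)} = 3 + \left(\left(3 + V\right) + 5\right) = 3 + \left(8 + V\right) = 11 + V$)
$b{\left(h \right)} = h^{2} \left(11 + h\right)$ ($b{\left(h \right)} = h h \left(11 + h\right) = h^{2} \left(11 + h\right)$)
$b{\left(T \right)} \left(-136\right) = \left(-7\right)^{2} \left(11 - 7\right) \left(-136\right) = 49 \cdot 4 \left(-136\right) = 196 \left(-136\right) = -26656$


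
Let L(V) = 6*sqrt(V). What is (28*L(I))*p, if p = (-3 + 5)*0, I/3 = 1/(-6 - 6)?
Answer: 0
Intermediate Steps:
I = -1/4 (I = 3/(-6 - 6) = 3/(-12) = 3*(-1/12) = -1/4 ≈ -0.25000)
p = 0 (p = 2*0 = 0)
(28*L(I))*p = (28*(6*sqrt(-1/4)))*0 = (28*(6*(I/2)))*0 = (28*(3*I))*0 = (84*I)*0 = 0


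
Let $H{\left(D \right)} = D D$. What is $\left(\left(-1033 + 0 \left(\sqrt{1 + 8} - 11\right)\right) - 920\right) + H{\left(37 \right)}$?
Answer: $-584$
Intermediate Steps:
$H{\left(D \right)} = D^{2}$
$\left(\left(-1033 + 0 \left(\sqrt{1 + 8} - 11\right)\right) - 920\right) + H{\left(37 \right)} = \left(\left(-1033 + 0 \left(\sqrt{1 + 8} - 11\right)\right) - 920\right) + 37^{2} = \left(\left(-1033 + 0 \left(\sqrt{9} - 11\right)\right) - 920\right) + 1369 = \left(\left(-1033 + 0 \left(3 - 11\right)\right) - 920\right) + 1369 = \left(\left(-1033 + 0 \left(-8\right)\right) - 920\right) + 1369 = \left(\left(-1033 + 0\right) - 920\right) + 1369 = \left(-1033 - 920\right) + 1369 = -1953 + 1369 = -584$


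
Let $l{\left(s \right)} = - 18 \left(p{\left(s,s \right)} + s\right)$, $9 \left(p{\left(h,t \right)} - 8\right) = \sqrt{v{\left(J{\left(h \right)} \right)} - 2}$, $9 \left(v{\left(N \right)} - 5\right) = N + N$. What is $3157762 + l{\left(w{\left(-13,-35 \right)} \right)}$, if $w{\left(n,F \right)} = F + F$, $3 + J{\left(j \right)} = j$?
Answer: $3158878 - \frac{2 i \sqrt{119}}{3} \approx 3.1589 \cdot 10^{6} - 7.2725 i$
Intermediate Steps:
$J{\left(j \right)} = -3 + j$
$v{\left(N \right)} = 5 + \frac{2 N}{9}$ ($v{\left(N \right)} = 5 + \frac{N + N}{9} = 5 + \frac{2 N}{9}$)
$p{\left(h,t \right)} = 8 + \frac{\sqrt{\frac{7}{3} + \frac{2 h}{9}}}{9}$ ($p{\left(h,t \right)} = 8 + \frac{\sqrt{\left(5 + \frac{2 \left(-3 + h\right)}{9}\right) - 2}}{9} = 8 + \frac{\sqrt{\left(5 + \left(- \frac{2}{3} + \frac{2 h}{9}\right)\right) - 2}}{9} = 8 + \frac{\sqrt{\left(\frac{13}{3} + \frac{2 h}{9}\right) - 2}}{9} = 8 + \frac{\sqrt{\frac{7}{3} + \frac{2 h}{9}}}{9}$)
$w{\left(n,F \right)} = 2 F$
$l{\left(s \right)} = -144 - 18 s - \frac{2 \sqrt{21 + 2 s}}{3}$ ($l{\left(s \right)} = - 18 \left(\left(8 + \frac{\sqrt{21 + 2 s}}{27}\right) + s\right) = - 18 \left(8 + s + \frac{\sqrt{21 + 2 s}}{27}\right) = -144 - 18 s - \frac{2 \sqrt{21 + 2 s}}{3}$)
$3157762 + l{\left(w{\left(-13,-35 \right)} \right)} = 3157762 - \left(144 + \frac{2 \sqrt{21 + 2 \cdot 2 \left(-35\right)}}{3} + 18 \cdot 2 \left(-35\right)\right) = 3157762 - \left(-1116 + \frac{2 \sqrt{21 + 2 \left(-70\right)}}{3}\right) = 3157762 - \left(-1116 + \frac{2 \sqrt{21 - 140}}{3}\right) = 3157762 - \left(-1116 + \frac{2 i \sqrt{119}}{3}\right) = 3157762 + \left(1116 - \frac{2 i \sqrt{119}}{3}\right) = 3158878 - \frac{2 i \sqrt{119}}{3}$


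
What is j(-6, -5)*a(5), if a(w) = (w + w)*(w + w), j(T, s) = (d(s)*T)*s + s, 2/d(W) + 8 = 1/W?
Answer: -50500/41 ≈ -1231.7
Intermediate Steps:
d(W) = 2/(-8 + 1/W)
j(T, s) = s - 2*T*s²/(-1 + 8*s) (j(T, s) = ((-2*s/(-1 + 8*s))*T)*s + s = (-2*T*s/(-1 + 8*s))*s + s = -2*T*s²/(-1 + 8*s) + s = s - 2*T*s²/(-1 + 8*s))
a(w) = 4*w² (a(w) = (2*w)*(2*w) = 4*w²)
j(-6, -5)*a(5) = (-5*(-1 + 8*(-5) - 2*(-6)*(-5))/(-1 + 8*(-5)))*(4*5²) = (-5*(-1 - 40 - 60)/(-1 - 40))*(4*25) = -5*(-101)/(-41)*100 = -5*(-1/41)*(-101)*100 = -505/41*100 = -50500/41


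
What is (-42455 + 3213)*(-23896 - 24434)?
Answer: 1896565860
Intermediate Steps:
(-42455 + 3213)*(-23896 - 24434) = -39242*(-48330) = 1896565860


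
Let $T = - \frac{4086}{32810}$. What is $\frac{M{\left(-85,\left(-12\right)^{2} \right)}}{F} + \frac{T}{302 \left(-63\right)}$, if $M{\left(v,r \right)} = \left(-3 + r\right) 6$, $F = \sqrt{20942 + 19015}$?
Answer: $\frac{227}{34680170} + \frac{282 \sqrt{39957}}{13319} \approx 4.2323$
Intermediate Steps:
$T = - \frac{2043}{16405}$ ($T = \left(-4086\right) \frac{1}{32810} = - \frac{2043}{16405} \approx -0.12454$)
$F = \sqrt{39957} \approx 199.89$
$M{\left(v,r \right)} = -18 + 6 r$
$\frac{M{\left(-85,\left(-12\right)^{2} \right)}}{F} + \frac{T}{302 \left(-63\right)} = \frac{-18 + 6 \left(-12\right)^{2}}{\sqrt{39957}} - \frac{2043}{16405 \cdot 302 \left(-63\right)} = \left(-18 + 6 \cdot 144\right) \frac{\sqrt{39957}}{39957} - \frac{2043}{16405 \left(-19026\right)} = \left(-18 + 864\right) \frac{\sqrt{39957}}{39957} - - \frac{227}{34680170} = 846 \frac{\sqrt{39957}}{39957} + \frac{227}{34680170} = \frac{282 \sqrt{39957}}{13319} + \frac{227}{34680170} = \frac{227}{34680170} + \frac{282 \sqrt{39957}}{13319}$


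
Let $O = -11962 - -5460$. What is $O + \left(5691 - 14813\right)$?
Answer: $-15624$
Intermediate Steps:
$O = -6502$ ($O = -11962 + 5460 = -6502$)
$O + \left(5691 - 14813\right) = -6502 + \left(5691 - 14813\right) = -6502 - 9122 = -15624$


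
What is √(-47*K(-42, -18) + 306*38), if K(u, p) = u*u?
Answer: 36*I*√55 ≈ 266.98*I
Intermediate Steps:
K(u, p) = u²
√(-47*K(-42, -18) + 306*38) = √(-47*(-42)² + 306*38) = √(-47*1764 + 11628) = √(-82908 + 11628) = √(-71280) = 36*I*√55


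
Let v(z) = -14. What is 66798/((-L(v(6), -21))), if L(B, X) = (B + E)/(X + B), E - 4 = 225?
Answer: 467586/43 ≈ 10874.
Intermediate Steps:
E = 229 (E = 4 + 225 = 229)
L(B, X) = (229 + B)/(B + X) (L(B, X) = (B + 229)/(X + B) = (229 + B)/(B + X))
66798/((-L(v(6), -21))) = 66798/((-(229 - 14)/(-14 - 21))) = 66798/((-215/(-35))) = 66798/((-(-1)*215/35)) = 66798/((-1*(-43/7))) = 66798/(43/7) = 66798*(7/43) = 467586/43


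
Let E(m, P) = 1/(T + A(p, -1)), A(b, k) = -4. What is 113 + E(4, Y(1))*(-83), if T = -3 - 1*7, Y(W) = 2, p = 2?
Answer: 1665/14 ≈ 118.93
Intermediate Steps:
T = -10 (T = -3 - 7 = -10)
E(m, P) = -1/14 (E(m, P) = 1/(-10 - 4) = 1/(-14) = -1/14)
113 + E(4, Y(1))*(-83) = 113 - 1/14*(-83) = 113 + 83/14 = 1665/14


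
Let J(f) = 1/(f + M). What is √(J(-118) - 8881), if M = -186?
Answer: 5*I*√2051867/76 ≈ 94.239*I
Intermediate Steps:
J(f) = 1/(-186 + f) (J(f) = 1/(f - 186) = 1/(-186 + f))
√(J(-118) - 8881) = √(1/(-186 - 118) - 8881) = √(1/(-304) - 8881) = √(-1/304 - 8881) = √(-2699825/304) = 5*I*√2051867/76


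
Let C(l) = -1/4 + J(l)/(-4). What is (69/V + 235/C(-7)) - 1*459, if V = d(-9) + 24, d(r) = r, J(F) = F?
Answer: -4466/15 ≈ -297.73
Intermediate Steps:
V = 15 (V = -9 + 24 = 15)
C(l) = -¼ - l/4 (C(l) = -1/4 + l/(-4) = -1*¼ + l*(-¼) = -¼ - l/4)
(69/V + 235/C(-7)) - 1*459 = (69/15 + 235/(-¼ - ¼*(-7))) - 1*459 = (69*(1/15) + 235/(-¼ + 7/4)) - 459 = (23/5 + 235/(3/2)) - 459 = (23/5 + 235*(⅔)) - 459 = (23/5 + 470/3) - 459 = 2419/15 - 459 = -4466/15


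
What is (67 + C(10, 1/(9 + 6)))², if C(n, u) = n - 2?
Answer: 5625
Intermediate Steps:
C(n, u) = -2 + n
(67 + C(10, 1/(9 + 6)))² = (67 + (-2 + 10))² = (67 + 8)² = 75² = 5625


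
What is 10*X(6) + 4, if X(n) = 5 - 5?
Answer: 4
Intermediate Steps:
X(n) = 0
10*X(6) + 4 = 10*0 + 4 = 0 + 4 = 4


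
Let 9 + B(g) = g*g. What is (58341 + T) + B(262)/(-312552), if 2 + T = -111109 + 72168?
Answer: 6062815061/312552 ≈ 19398.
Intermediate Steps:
B(g) = -9 + g**2 (B(g) = -9 + g*g = -9 + g**2)
T = -38943 (T = -2 + (-111109 + 72168) = -2 - 38941 = -38943)
(58341 + T) + B(262)/(-312552) = (58341 - 38943) + (-9 + 262**2)/(-312552) = 19398 + (-9 + 68644)*(-1/312552) = 19398 + 68635*(-1/312552) = 19398 - 68635/312552 = 6062815061/312552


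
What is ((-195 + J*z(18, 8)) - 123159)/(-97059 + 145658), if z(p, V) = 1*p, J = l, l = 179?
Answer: -120132/48599 ≈ -2.4719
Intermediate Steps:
J = 179
z(p, V) = p
((-195 + J*z(18, 8)) - 123159)/(-97059 + 145658) = ((-195 + 179*18) - 123159)/(-97059 + 145658) = ((-195 + 3222) - 123159)/48599 = (3027 - 123159)*(1/48599) = -120132*1/48599 = -120132/48599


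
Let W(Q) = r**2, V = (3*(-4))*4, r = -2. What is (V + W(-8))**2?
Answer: 1936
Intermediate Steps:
V = -48 (V = -12*4 = -48)
W(Q) = 4 (W(Q) = (-2)**2 = 4)
(V + W(-8))**2 = (-48 + 4)**2 = (-44)**2 = 1936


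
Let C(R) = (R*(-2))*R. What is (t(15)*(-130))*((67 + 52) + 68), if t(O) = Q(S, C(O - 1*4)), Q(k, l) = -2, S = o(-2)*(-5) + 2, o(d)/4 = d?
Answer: 48620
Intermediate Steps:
C(R) = -2*R**2 (C(R) = (-2*R)*R = -2*R**2)
o(d) = 4*d
S = 42 (S = (4*(-2))*(-5) + 2 = -8*(-5) + 2 = 40 + 2 = 42)
t(O) = -2
(t(15)*(-130))*((67 + 52) + 68) = (-2*(-130))*((67 + 52) + 68) = 260*(119 + 68) = 260*187 = 48620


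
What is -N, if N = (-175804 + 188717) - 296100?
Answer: 283187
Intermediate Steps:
N = -283187 (N = 12913 - 296100 = -283187)
-N = -1*(-283187) = 283187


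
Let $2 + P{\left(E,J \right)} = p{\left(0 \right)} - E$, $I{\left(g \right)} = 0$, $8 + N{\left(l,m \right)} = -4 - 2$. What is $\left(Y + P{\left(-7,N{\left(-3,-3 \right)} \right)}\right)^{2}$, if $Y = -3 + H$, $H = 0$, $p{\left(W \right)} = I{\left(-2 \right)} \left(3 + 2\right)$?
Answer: $4$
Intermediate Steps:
$N{\left(l,m \right)} = -14$ ($N{\left(l,m \right)} = -8 - 6 = -14$)
$p{\left(W \right)} = 0$ ($p{\left(W \right)} = 0 \left(3 + 2\right) = 0 \cdot 5 = 0$)
$Y = -3$ ($Y = -3 + 0 = -3$)
$P{\left(E,J \right)} = -2 - E$ ($P{\left(E,J \right)} = -2 + \left(0 - E\right) = -2 - E$)
$\left(Y + P{\left(-7,N{\left(-3,-3 \right)} \right)}\right)^{2} = \left(-3 - -5\right)^{2} = \left(-3 + \left(-2 + 7\right)\right)^{2} = \left(-3 + 5\right)^{2} = 2^{2} = 4$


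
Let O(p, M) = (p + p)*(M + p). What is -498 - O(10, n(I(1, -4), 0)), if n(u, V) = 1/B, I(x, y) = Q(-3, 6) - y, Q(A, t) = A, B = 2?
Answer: -708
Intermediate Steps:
I(x, y) = -3 - y
n(u, V) = ½ (n(u, V) = 1/2 = 1*(½) = ½)
O(p, M) = 2*p*(M + p) (O(p, M) = (2*p)*(M + p) = 2*p*(M + p))
-498 - O(10, n(I(1, -4), 0)) = -498 - 2*10*(½ + 10) = -498 - 2*10*21/2 = -498 - 1*210 = -498 - 210 = -708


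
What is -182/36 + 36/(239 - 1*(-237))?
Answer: -10667/2142 ≈ -4.9799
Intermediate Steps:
-182/36 + 36/(239 - 1*(-237)) = -182*1/36 + 36/(239 + 237) = -91/18 + 36/476 = -91/18 + 36*(1/476) = -91/18 + 9/119 = -10667/2142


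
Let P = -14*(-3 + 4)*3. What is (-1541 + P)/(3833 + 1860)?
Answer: -1583/5693 ≈ -0.27806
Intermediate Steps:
P = -42 (P = -14*1*3 = -14*3 = -42)
(-1541 + P)/(3833 + 1860) = (-1541 - 42)/(3833 + 1860) = -1583/5693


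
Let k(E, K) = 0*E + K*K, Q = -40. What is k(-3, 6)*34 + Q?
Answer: 1184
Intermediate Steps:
k(E, K) = K² (k(E, K) = 0 + K² = K²)
k(-3, 6)*34 + Q = 6²*34 - 40 = 36*34 - 40 = 1224 - 40 = 1184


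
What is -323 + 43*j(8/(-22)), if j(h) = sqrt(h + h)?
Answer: -323 + 86*I*sqrt(22)/11 ≈ -323.0 + 36.671*I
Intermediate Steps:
j(h) = sqrt(2)*sqrt(h) (j(h) = sqrt(2*h) = sqrt(2)*sqrt(h))
-323 + 43*j(8/(-22)) = -323 + 43*(sqrt(2)*sqrt(8/(-22))) = -323 + 43*(sqrt(2)*sqrt(8*(-1/22))) = -323 + 43*(sqrt(2)*sqrt(-4/11)) = -323 + 43*(sqrt(2)*(2*I*sqrt(11)/11)) = -323 + 43*(2*I*sqrt(22)/11) = -323 + 86*I*sqrt(22)/11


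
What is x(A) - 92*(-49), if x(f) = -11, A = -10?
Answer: 4497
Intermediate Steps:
x(A) - 92*(-49) = -11 - 92*(-49) = -11 + 4508 = 4497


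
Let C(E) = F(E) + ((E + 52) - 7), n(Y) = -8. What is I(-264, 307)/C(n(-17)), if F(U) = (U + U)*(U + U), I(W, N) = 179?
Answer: 179/293 ≈ 0.61092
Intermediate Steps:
F(U) = 4*U**2 (F(U) = (2*U)*(2*U) = 4*U**2)
C(E) = 45 + E + 4*E**2 (C(E) = 4*E**2 + ((E + 52) - 7) = 4*E**2 + ((52 + E) - 7) = 4*E**2 + (45 + E) = 45 + E + 4*E**2)
I(-264, 307)/C(n(-17)) = 179/(45 - 8 + 4*(-8)**2) = 179/(45 - 8 + 4*64) = 179/(45 - 8 + 256) = 179/293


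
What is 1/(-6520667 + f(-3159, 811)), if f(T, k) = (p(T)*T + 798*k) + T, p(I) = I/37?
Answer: -37/207456695 ≈ -1.7835e-7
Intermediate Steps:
p(I) = I/37 (p(I) = I*(1/37) = I/37)
f(T, k) = T + 798*k + T**2/37 (f(T, k) = ((T/37)*T + 798*k) + T = (T**2/37 + 798*k) + T = (798*k + T**2/37) + T = T + 798*k + T**2/37)
1/(-6520667 + f(-3159, 811)) = 1/(-6520667 + (-3159 + 798*811 + (1/37)*(-3159)**2)) = 1/(-6520667 + (-3159 + 647178 + (1/37)*9979281)) = 1/(-6520667 + (-3159 + 647178 + 9979281/37)) = 1/(-6520667 + 33807984/37) = 1/(-207456695/37) = -37/207456695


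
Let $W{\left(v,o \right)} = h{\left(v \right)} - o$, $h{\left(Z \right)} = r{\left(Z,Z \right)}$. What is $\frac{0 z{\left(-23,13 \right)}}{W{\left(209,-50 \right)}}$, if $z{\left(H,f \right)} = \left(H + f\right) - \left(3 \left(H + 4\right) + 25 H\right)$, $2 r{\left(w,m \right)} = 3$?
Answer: $0$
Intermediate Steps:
$r{\left(w,m \right)} = \frac{3}{2}$ ($r{\left(w,m \right)} = \frac{1}{2} \cdot 3 = \frac{3}{2}$)
$h{\left(Z \right)} = \frac{3}{2}$
$W{\left(v,o \right)} = \frac{3}{2} - o$
$z{\left(H,f \right)} = -12 + f - 27 H$ ($z{\left(H,f \right)} = \left(H + f\right) - \left(3 \left(4 + H\right) + 25 H\right) = \left(H + f\right) - \left(12 + 28 H\right) = -12 + f - 27 H$)
$\frac{0 z{\left(-23,13 \right)}}{W{\left(209,-50 \right)}} = \frac{0 \left(-12 + 13 - -621\right)}{\frac{3}{2} - -50} = \frac{0 \left(-12 + 13 + 621\right)}{\frac{3}{2} + 50} = \frac{0 \cdot 622}{\frac{103}{2}} = 0 \cdot \frac{2}{103} = 0$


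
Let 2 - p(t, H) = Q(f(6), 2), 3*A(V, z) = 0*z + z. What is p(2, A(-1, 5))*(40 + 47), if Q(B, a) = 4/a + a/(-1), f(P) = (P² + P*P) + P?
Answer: 174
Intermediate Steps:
f(P) = P + 2*P² (f(P) = (P² + P²) + P = 2*P² + P = P + 2*P²)
A(V, z) = z/3 (A(V, z) = (0*z + z)/3 = (0 + z)/3 = z/3)
Q(B, a) = -a + 4/a (Q(B, a) = 4/a + a*(-1) = 4/a - a = -a + 4/a)
p(t, H) = 2 (p(t, H) = 2 - (-1*2 + 4/2) = 2 - (-2 + 4*(½)) = 2 - (-2 + 2) = 2 - 1*0 = 2 + 0 = 2)
p(2, A(-1, 5))*(40 + 47) = 2*(40 + 47) = 2*87 = 174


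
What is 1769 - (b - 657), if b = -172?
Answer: 2598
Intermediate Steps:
1769 - (b - 657) = 1769 - (-172 - 657) = 1769 - 1*(-829) = 1769 + 829 = 2598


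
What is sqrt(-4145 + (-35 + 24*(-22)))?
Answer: 2*I*sqrt(1177) ≈ 68.615*I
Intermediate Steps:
sqrt(-4145 + (-35 + 24*(-22))) = sqrt(-4145 + (-35 - 528)) = sqrt(-4145 - 563) = sqrt(-4708) = 2*I*sqrt(1177)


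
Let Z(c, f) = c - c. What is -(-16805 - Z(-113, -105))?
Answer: 16805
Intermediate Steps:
Z(c, f) = 0
-(-16805 - Z(-113, -105)) = -(-16805 - 1*0) = -(-16805 + 0) = -1*(-16805) = 16805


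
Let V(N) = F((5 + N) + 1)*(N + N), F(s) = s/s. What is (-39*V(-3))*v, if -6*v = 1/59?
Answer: -39/59 ≈ -0.66102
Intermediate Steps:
F(s) = 1
v = -1/354 (v = -1/6/59 = -1/6*1/59 = -1/354 ≈ -0.0028249)
V(N) = 2*N (V(N) = 1*(N + N) = 1*(2*N) = 2*N)
(-39*V(-3))*v = -78*(-3)*(-1/354) = -39*(-6)*(-1/354) = 234*(-1/354) = -39/59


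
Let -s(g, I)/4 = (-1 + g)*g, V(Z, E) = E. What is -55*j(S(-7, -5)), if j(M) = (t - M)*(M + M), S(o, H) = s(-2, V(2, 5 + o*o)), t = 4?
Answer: 73920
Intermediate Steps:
s(g, I) = -4*g*(-1 + g) (s(g, I) = -4*(-1 + g)*g = -4*g*(-1 + g))
S(o, H) = -24 (S(o, H) = 4*(-2)*(1 - 1*(-2)) = 4*(-2)*(1 + 2) = 4*(-2)*3 = -24)
j(M) = 2*M*(4 - M) (j(M) = (4 - M)*(M + M) = (4 - M)*(2*M) = 2*M*(4 - M))
-55*j(S(-7, -5)) = -110*(-24)*(4 - 1*(-24)) = -110*(-24)*(4 + 24) = -110*(-24)*28 = -55*(-1344) = 73920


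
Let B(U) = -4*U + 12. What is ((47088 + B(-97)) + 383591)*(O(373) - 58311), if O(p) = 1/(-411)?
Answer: -3443720860646/137 ≈ -2.5137e+10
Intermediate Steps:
B(U) = 12 - 4*U
O(p) = -1/411
((47088 + B(-97)) + 383591)*(O(373) - 58311) = ((47088 + (12 - 4*(-97))) + 383591)*(-1/411 - 58311) = ((47088 + (12 + 388)) + 383591)*(-23965822/411) = ((47088 + 400) + 383591)*(-23965822/411) = (47488 + 383591)*(-23965822/411) = 431079*(-23965822/411) = -3443720860646/137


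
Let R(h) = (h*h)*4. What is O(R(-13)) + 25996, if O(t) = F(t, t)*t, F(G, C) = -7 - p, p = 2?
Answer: 19912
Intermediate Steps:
R(h) = 4*h**2 (R(h) = h**2*4 = 4*h**2)
F(G, C) = -9 (F(G, C) = -7 - 1*2 = -7 - 2 = -9)
O(t) = -9*t
O(R(-13)) + 25996 = -36*(-13)**2 + 25996 = -36*169 + 25996 = -9*676 + 25996 = -6084 + 25996 = 19912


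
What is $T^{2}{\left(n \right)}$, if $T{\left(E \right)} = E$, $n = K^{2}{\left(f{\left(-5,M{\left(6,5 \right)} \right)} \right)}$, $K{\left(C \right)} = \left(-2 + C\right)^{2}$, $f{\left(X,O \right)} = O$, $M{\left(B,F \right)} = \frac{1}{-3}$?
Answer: $\frac{5764801}{6561} \approx 878.65$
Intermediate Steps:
$M{\left(B,F \right)} = - \frac{1}{3}$
$n = \frac{2401}{81}$ ($n = \left(\left(-2 - \frac{1}{3}\right)^{2}\right)^{2} = \left(\left(- \frac{7}{3}\right)^{2}\right)^{2} = \left(\frac{49}{9}\right)^{2} = \frac{2401}{81} \approx 29.642$)
$T^{2}{\left(n \right)} = \left(\frac{2401}{81}\right)^{2} = \frac{5764801}{6561}$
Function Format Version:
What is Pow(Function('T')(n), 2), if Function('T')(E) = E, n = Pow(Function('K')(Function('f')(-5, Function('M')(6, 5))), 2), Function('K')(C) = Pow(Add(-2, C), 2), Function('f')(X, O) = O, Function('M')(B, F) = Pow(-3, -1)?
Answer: Rational(5764801, 6561) ≈ 878.65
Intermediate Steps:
Function('M')(B, F) = Rational(-1, 3)
n = Rational(2401, 81) (n = Pow(Pow(Add(-2, Rational(-1, 3)), 2), 2) = Pow(Pow(Rational(-7, 3), 2), 2) = Pow(Rational(49, 9), 2) = Rational(2401, 81) ≈ 29.642)
Pow(Function('T')(n), 2) = Pow(Rational(2401, 81), 2) = Rational(5764801, 6561)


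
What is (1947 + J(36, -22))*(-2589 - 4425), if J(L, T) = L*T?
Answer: -8101170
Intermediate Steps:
(1947 + J(36, -22))*(-2589 - 4425) = (1947 + 36*(-22))*(-2589 - 4425) = (1947 - 792)*(-7014) = 1155*(-7014) = -8101170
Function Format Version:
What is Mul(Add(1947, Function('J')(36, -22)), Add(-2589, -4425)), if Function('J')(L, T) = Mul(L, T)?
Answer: -8101170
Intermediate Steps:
Mul(Add(1947, Function('J')(36, -22)), Add(-2589, -4425)) = Mul(Add(1947, Mul(36, -22)), Add(-2589, -4425)) = Mul(Add(1947, -792), -7014) = Mul(1155, -7014) = -8101170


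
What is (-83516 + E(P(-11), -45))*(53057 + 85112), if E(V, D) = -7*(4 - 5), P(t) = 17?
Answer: -11538355021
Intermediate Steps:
E(V, D) = 7 (E(V, D) = -7*(-1) = 7)
(-83516 + E(P(-11), -45))*(53057 + 85112) = (-83516 + 7)*(53057 + 85112) = -83509*138169 = -11538355021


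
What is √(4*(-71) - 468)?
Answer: 4*I*√47 ≈ 27.423*I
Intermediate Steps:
√(4*(-71) - 468) = √(-284 - 468) = √(-752) = 4*I*√47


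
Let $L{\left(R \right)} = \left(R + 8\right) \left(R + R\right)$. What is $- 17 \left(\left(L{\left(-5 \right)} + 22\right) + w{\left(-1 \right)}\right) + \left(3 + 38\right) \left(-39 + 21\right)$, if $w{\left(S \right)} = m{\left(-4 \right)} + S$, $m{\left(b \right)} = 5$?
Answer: $-670$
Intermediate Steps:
$L{\left(R \right)} = 2 R \left(8 + R\right)$ ($L{\left(R \right)} = \left(8 + R\right) 2 R = 2 R \left(8 + R\right)$)
$w{\left(S \right)} = 5 + S$
$- 17 \left(\left(L{\left(-5 \right)} + 22\right) + w{\left(-1 \right)}\right) + \left(3 + 38\right) \left(-39 + 21\right) = - 17 \left(\left(2 \left(-5\right) \left(8 - 5\right) + 22\right) + \left(5 - 1\right)\right) + \left(3 + 38\right) \left(-39 + 21\right) = - 17 \left(\left(2 \left(-5\right) 3 + 22\right) + 4\right) + 41 \left(-18\right) = - 17 \left(\left(-30 + 22\right) + 4\right) - 738 = - 17 \left(-8 + 4\right) - 738 = \left(-17\right) \left(-4\right) - 738 = 68 - 738 = -670$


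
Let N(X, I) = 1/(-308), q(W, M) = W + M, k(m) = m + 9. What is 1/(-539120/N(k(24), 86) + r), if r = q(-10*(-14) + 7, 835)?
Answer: 1/166049942 ≈ 6.0223e-9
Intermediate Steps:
k(m) = 9 + m
q(W, M) = M + W
N(X, I) = -1/308
r = 982 (r = 835 + (-10*(-14) + 7) = 835 + (140 + 7) = 835 + 147 = 982)
1/(-539120/N(k(24), 86) + r) = 1/(-539120/(-1/308) + 982) = 1/(-539120*(-308) + 982) = 1/(166048960 + 982) = 1/166049942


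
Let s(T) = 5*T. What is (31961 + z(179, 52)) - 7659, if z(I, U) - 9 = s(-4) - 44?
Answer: 24247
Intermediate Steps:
z(I, U) = -55 (z(I, U) = 9 + (5*(-4) - 44) = 9 + (-20 - 44) = 9 - 64 = -55)
(31961 + z(179, 52)) - 7659 = (31961 - 55) - 7659 = 31906 - 7659 = 24247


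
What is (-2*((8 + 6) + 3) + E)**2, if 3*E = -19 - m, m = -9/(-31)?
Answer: 14137600/8649 ≈ 1634.6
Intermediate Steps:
m = 9/31 (m = -9*(-1/31) = 9/31 ≈ 0.29032)
E = -598/93 (E = (-19 - 1*9/31)/3 = (-19 - 9/31)/3 = (1/3)*(-598/31) = -598/93 ≈ -6.4301)
(-2*((8 + 6) + 3) + E)**2 = (-2*((8 + 6) + 3) - 598/93)**2 = (-2*(14 + 3) - 598/93)**2 = (-2*17 - 598/93)**2 = (-34 - 598/93)**2 = (-3760/93)**2 = 14137600/8649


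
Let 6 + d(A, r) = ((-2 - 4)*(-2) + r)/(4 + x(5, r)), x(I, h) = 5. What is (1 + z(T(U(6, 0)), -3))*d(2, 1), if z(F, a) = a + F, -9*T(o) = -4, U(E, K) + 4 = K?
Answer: 574/81 ≈ 7.0864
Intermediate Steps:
U(E, K) = -4 + K
T(o) = 4/9 (T(o) = -1/9*(-4) = 4/9)
d(A, r) = -14/3 + r/9 (d(A, r) = -6 + ((-2 - 4)*(-2) + r)/(4 + 5) = -6 + (-6*(-2) + r)/9 = -6 + (12 + r)*(1/9) = -6 + (4/3 + r/9) = -14/3 + r/9)
z(F, a) = F + a
(1 + z(T(U(6, 0)), -3))*d(2, 1) = (1 + (4/9 - 3))*(-14/3 + (1/9)*1) = (1 - 23/9)*(-14/3 + 1/9) = -14/9*(-41/9) = 574/81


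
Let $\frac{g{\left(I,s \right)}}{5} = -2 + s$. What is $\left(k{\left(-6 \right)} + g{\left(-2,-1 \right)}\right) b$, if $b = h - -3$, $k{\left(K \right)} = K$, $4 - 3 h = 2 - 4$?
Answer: $-105$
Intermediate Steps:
$h = 2$ ($h = \frac{4}{3} - \frac{2 - 4}{3} = \frac{4}{3} - - \frac{2}{3} = \frac{4}{3} + \frac{2}{3} = 2$)
$g{\left(I,s \right)} = -10 + 5 s$ ($g{\left(I,s \right)} = 5 \left(-2 + s\right) = -10 + 5 s$)
$b = 5$ ($b = 2 - -3 = 2 + 3 = 5$)
$\left(k{\left(-6 \right)} + g{\left(-2,-1 \right)}\right) b = \left(-6 + \left(-10 + 5 \left(-1\right)\right)\right) 5 = \left(-6 - 15\right) 5 = \left(-21\right) 5 = -105$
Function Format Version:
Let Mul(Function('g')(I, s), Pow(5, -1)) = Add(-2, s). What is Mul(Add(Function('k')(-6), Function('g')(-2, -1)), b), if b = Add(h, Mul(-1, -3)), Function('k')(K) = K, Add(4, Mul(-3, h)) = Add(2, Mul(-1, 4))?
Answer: -105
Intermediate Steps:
h = 2 (h = Add(Rational(4, 3), Mul(Rational(-1, 3), Add(2, Mul(-1, 4)))) = Add(Rational(4, 3), Mul(Rational(-1, 3), Add(2, -4))) = Add(Rational(4, 3), Mul(Rational(-1, 3), -2)) = Add(Rational(4, 3), Rational(2, 3)) = 2)
Function('g')(I, s) = Add(-10, Mul(5, s)) (Function('g')(I, s) = Mul(5, Add(-2, s)) = Add(-10, Mul(5, s)))
b = 5 (b = Add(2, Mul(-1, -3)) = Add(2, 3) = 5)
Mul(Add(Function('k')(-6), Function('g')(-2, -1)), b) = Mul(Add(-6, Add(-10, Mul(5, -1))), 5) = Mul(Add(-6, Add(-10, -5)), 5) = Mul(Add(-6, -15), 5) = Mul(-21, 5) = -105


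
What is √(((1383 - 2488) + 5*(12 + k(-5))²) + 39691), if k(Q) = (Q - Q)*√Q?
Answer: √39306 ≈ 198.26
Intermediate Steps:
k(Q) = 0 (k(Q) = 0*√Q = 0)
√(((1383 - 2488) + 5*(12 + k(-5))²) + 39691) = √(((1383 - 2488) + 5*(12 + 0)²) + 39691) = √((-1105 + 5*12²) + 39691) = √((-1105 + 5*144) + 39691) = √((-1105 + 720) + 39691) = √(-385 + 39691) = √39306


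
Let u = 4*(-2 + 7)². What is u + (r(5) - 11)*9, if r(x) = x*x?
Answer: 226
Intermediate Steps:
r(x) = x²
u = 100 (u = 4*5² = 4*25 = 100)
u + (r(5) - 11)*9 = 100 + (5² - 11)*9 = 100 + (25 - 11)*9 = 100 + 14*9 = 100 + 126 = 226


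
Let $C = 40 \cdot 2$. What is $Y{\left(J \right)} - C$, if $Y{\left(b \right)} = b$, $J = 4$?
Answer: $-76$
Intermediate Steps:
$C = 80$
$Y{\left(J \right)} - C = 4 - 80 = -76$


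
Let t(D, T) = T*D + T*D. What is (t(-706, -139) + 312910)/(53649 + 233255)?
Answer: 254589/143452 ≈ 1.7747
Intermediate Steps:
t(D, T) = 2*D*T (t(D, T) = D*T + D*T = 2*D*T)
(t(-706, -139) + 312910)/(53649 + 233255) = (2*(-706)*(-139) + 312910)/(53649 + 233255) = (196268 + 312910)/286904 = 509178*(1/286904) = 254589/143452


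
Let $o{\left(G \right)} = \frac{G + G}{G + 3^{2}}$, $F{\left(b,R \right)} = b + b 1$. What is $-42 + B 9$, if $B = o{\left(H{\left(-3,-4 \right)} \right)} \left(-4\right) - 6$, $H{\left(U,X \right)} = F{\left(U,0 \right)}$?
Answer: $48$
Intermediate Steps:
$F{\left(b,R \right)} = 2 b$ ($F{\left(b,R \right)} = b + b = 2 b$)
$H{\left(U,X \right)} = 2 U$
$o{\left(G \right)} = \frac{2 G}{9 + G}$ ($o{\left(G \right)} = \frac{2 G}{G + 9} = \frac{2 G}{9 + G}$)
$B = 10$ ($B = \frac{2 \cdot 2 \left(-3\right)}{9 + 2 \left(-3\right)} \left(-4\right) - 6 = 2 \left(-6\right) \frac{1}{9 - 6} \left(-4\right) - 6 = 2 \left(-6\right) \frac{1}{3} \left(-4\right) - 6 = \left(-4\right) \left(-4\right) - 6 = 16 - 6 = 10$)
$-42 + B 9 = -42 + 10 \cdot 9 = -42 + 90 = 48$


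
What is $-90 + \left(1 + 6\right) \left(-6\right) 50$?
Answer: $-2190$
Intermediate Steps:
$-90 + \left(1 + 6\right) \left(-6\right) 50 = -90 + 7 \left(-6\right) 50 = -90 - 2100 = -2190$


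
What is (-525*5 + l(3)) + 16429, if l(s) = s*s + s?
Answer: 13816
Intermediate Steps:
l(s) = s + s² (l(s) = s² + s = s + s²)
(-525*5 + l(3)) + 16429 = (-525*5 + 3*(1 + 3)) + 16429 = (-2625 + 3*4) + 16429 = (-2625 + 12) + 16429 = -2613 + 16429 = 13816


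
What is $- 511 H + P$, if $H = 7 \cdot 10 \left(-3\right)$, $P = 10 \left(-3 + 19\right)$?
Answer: $107470$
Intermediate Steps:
$P = 160$ ($P = 10 \cdot 16 = 160$)
$H = -210$ ($H = 70 \left(-3\right) = -210$)
$- 511 H + P = \left(-511\right) \left(-210\right) + 160 = 107310 + 160 = 107470$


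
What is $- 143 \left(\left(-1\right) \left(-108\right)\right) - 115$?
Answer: $-15559$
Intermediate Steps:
$- 143 \left(\left(-1\right) \left(-108\right)\right) - 115 = \left(-143\right) 108 - 115 = -15444 - 115 = -15559$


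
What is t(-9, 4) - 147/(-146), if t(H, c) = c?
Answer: 731/146 ≈ 5.0069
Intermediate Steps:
t(-9, 4) - 147/(-146) = 4 - 147/(-146) = 4 - 1/146*(-147) = 4 + 147/146 = 731/146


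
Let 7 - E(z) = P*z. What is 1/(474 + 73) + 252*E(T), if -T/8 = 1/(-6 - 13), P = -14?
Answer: 33771799/10393 ≈ 3249.5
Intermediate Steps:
T = 8/19 (T = -8/(-6 - 13) = -8/(-19) = -8*(-1/19) = 8/19 ≈ 0.42105)
E(z) = 7 + 14*z (E(z) = 7 - (-14)*z = 7 + 14*z)
1/(474 + 73) + 252*E(T) = 1/(474 + 73) + 252*(7 + 14*(8/19)) = 1/547 + 252*(7 + 112/19) = 1/547 + 252*(245/19) = 1/547 + 61740/19 = 33771799/10393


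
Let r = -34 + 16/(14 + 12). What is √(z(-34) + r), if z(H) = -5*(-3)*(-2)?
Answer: 2*I*√2678/13 ≈ 7.9614*I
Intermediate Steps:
z(H) = -30 (z(H) = 15*(-2) = -30)
r = -434/13 (r = -34 + 16/26 = -34 + 16*(1/26) = -34 + 8/13 = -434/13 ≈ -33.385)
√(z(-34) + r) = √(-30 - 434/13) = √(-824/13) = 2*I*√2678/13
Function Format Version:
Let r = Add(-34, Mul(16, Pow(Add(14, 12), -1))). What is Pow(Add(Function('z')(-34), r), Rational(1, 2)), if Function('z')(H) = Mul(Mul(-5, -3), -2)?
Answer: Mul(Rational(2, 13), I, Pow(2678, Rational(1, 2))) ≈ Mul(7.9614, I)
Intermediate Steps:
Function('z')(H) = -30 (Function('z')(H) = Mul(15, -2) = -30)
r = Rational(-434, 13) (r = Add(-34, Mul(16, Pow(26, -1))) = Add(-34, Mul(16, Rational(1, 26))) = Add(-34, Rational(8, 13)) = Rational(-434, 13) ≈ -33.385)
Pow(Add(Function('z')(-34), r), Rational(1, 2)) = Pow(Add(-30, Rational(-434, 13)), Rational(1, 2)) = Pow(Rational(-824, 13), Rational(1, 2)) = Mul(Rational(2, 13), I, Pow(2678, Rational(1, 2)))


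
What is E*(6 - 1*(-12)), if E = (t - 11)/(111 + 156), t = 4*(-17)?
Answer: -474/89 ≈ -5.3258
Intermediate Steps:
t = -68
E = -79/267 (E = (-68 - 11)/(111 + 156) = -79/267 ≈ -0.29588)
E*(6 - 1*(-12)) = -79*(6 - 1*(-12))/267 = -79*(6 + 12)/267 = -79/267*18 = -474/89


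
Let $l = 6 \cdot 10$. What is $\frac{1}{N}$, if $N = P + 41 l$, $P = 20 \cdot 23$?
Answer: $\frac{1}{2920} \approx 0.00034247$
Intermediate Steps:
$l = 60$
$P = 460$
$N = 2920$ ($N = 460 + 41 \cdot 60 = 460 + 2460 = 2920$)
$\frac{1}{N} = \frac{1}{2920}$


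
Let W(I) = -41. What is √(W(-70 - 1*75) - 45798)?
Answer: I*√45839 ≈ 214.1*I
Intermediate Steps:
√(W(-70 - 1*75) - 45798) = √(-41 - 45798) = √(-45839) = I*√45839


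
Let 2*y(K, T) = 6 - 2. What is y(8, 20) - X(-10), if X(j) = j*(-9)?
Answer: -88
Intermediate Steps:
y(K, T) = 2 (y(K, T) = (6 - 2)/2 = (½)*4 = 2)
X(j) = -9*j
y(8, 20) - X(-10) = 2 - (-9)*(-10) = 2 - 1*90 = 2 - 90 = -88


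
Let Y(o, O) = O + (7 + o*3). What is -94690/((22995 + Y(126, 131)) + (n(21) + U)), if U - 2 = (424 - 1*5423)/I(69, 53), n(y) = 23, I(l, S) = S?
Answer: -5018570/1242409 ≈ -4.0394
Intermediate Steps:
Y(o, O) = 7 + O + 3*o (Y(o, O) = O + (7 + 3*o) = 7 + O + 3*o)
U = -4893/53 (U = 2 + (424 - 1*5423)/53 = 2 + (424 - 5423)*(1/53) = 2 - 4999*1/53 = 2 - 4999/53 = -4893/53 ≈ -92.321)
-94690/((22995 + Y(126, 131)) + (n(21) + U)) = -94690/((22995 + (7 + 131 + 3*126)) + (23 - 4893/53)) = -94690/((22995 + (7 + 131 + 378)) - 3674/53) = -94690/((22995 + 516) - 3674/53) = -94690/(23511 - 3674/53) = -94690/1242409/53 = -94690*53/1242409 = -5018570/1242409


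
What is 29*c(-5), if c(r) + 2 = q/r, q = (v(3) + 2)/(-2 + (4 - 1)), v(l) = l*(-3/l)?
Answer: -261/5 ≈ -52.200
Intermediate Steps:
v(l) = -3
q = -1 (q = (-3 + 2)/(-2 + (4 - 1)) = -1/(-2 + 3) = -1/1 = -1*1 = -1)
c(r) = -2 - 1/r
29*c(-5) = 29*(-2 - 1/(-5)) = 29*(-2 - 1*(-⅕)) = 29*(-2 + ⅕) = 29*(-9/5) = -261/5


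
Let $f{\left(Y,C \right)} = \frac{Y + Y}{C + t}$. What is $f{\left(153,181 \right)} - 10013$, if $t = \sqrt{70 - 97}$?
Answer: $\frac{17 \left(- 1767 \sqrt{3} + 106591 i\right)}{- 181 i + 3 \sqrt{3}} \approx -10011.0 - 0.048494 i$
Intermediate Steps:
$t = 3 i \sqrt{3}$ ($t = \sqrt{-27} = 3 i \sqrt{3} \approx 5.1962 i$)
$f{\left(Y,C \right)} = \frac{2 Y}{C + 3 i \sqrt{3}}$ ($f{\left(Y,C \right)} = \frac{Y + Y}{C + 3 i \sqrt{3}} = \frac{2 Y}{C + 3 i \sqrt{3}}$)
$f{\left(153,181 \right)} - 10013 = 2 \cdot 153 \frac{1}{181 + 3 i \sqrt{3}} - 10013 = \frac{306}{181 + 3 i \sqrt{3}} - 10013 = -10013 + \frac{306}{181 + 3 i \sqrt{3}}$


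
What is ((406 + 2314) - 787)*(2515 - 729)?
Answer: 3452338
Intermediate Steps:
((406 + 2314) - 787)*(2515 - 729) = (2720 - 787)*1786 = 1933*1786 = 3452338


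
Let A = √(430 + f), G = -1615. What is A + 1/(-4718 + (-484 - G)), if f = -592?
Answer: -1/3587 + 9*I*√2 ≈ -0.00027878 + 12.728*I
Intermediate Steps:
A = 9*I*√2 (A = √(430 - 592) = √(-162) = 9*I*√2 ≈ 12.728*I)
A + 1/(-4718 + (-484 - G)) = 9*I*√2 + 1/(-4718 + (-484 - 1*(-1615))) = 9*I*√2 + 1/(-4718 + (-484 + 1615)) = 9*I*√2 + 1/(-4718 + 1131) = 9*I*√2 + 1/(-3587) = 9*I*√2 - 1/3587 = -1/3587 + 9*I*√2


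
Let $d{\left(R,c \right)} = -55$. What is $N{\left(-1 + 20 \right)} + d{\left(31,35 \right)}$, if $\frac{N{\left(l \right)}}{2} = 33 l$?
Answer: $1199$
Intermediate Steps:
$N{\left(l \right)} = 66 l$ ($N{\left(l \right)} = 2 \cdot 33 l = 66 l$)
$N{\left(-1 + 20 \right)} + d{\left(31,35 \right)} = 66 \left(-1 + 20\right) - 55 = 66 \cdot 19 - 55 = 1254 - 55 = 1199$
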